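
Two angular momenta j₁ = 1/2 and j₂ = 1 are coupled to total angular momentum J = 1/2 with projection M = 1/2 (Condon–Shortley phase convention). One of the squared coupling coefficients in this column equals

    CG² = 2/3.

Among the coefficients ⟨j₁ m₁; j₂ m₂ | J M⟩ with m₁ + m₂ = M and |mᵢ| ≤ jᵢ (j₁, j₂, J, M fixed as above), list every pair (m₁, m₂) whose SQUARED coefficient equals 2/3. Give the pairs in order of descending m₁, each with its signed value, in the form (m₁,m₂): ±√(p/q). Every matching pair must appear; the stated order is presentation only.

(-1/2,1): −√(2/3)

Admissible pairs with m₁+m₂ = M = 1/2: (-1/2,1), (1/2,0)
  (m₁,m₂)=(1/2,0): CG² = 1/3, CG = +√(1/3)
  (m₁,m₂)=(-1/2,1): CG² = 2/3, CG = −√(2/3)   ← matches the target
Pairs with CG² = 2/3: (-1/2,1): −√(2/3)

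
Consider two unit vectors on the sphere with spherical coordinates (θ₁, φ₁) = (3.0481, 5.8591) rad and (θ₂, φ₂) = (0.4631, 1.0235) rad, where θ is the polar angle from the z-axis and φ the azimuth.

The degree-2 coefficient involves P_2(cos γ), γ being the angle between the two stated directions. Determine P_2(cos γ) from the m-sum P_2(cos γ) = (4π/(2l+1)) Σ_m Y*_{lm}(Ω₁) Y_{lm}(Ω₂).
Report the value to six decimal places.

Summing Y*_{l m}(θ₁,φ₁)·Y_{l m}(θ₂,φ₂) over m ∈ [−2, 2]; prefactor 4π/(2·2+1) = 2.513274:
  m=-2: (0.00223 - 0.00253j) × (-0.03534 - 0.06851j) = -0.00025 - 0.00006j  (running Σ = -0.00025 - 0.00006j)
  m=-1: (-0.06545 + 0.02955j) × (0.16068 - 0.26367j) = -0.00272 + 0.02200j  (running Σ = -0.00298 + 0.02194j)
  m=0: (0.62254 + 0.00000j) × (0.44196 + 0.00000j) = 0.27514 + 0.00000j  (running Σ = 0.27216 + 0.02194j)
  m=1: (0.06545 + 0.02955j) × (-0.16068 - 0.26367j) = -0.00272 - 0.02200j  (running Σ = 0.26944 - 0.00006j)
  m=2: (0.00223 + 0.00253j) × (-0.03534 + 0.06851j) = -0.00025 + 0.00006j  (running Σ = 0.26918 + 0.00000j)
Σ over m = 0.26918 + 0.00000j; ×(4π/5) → 0.67654 + 0.00000j. Real part: 0.676535

0.676535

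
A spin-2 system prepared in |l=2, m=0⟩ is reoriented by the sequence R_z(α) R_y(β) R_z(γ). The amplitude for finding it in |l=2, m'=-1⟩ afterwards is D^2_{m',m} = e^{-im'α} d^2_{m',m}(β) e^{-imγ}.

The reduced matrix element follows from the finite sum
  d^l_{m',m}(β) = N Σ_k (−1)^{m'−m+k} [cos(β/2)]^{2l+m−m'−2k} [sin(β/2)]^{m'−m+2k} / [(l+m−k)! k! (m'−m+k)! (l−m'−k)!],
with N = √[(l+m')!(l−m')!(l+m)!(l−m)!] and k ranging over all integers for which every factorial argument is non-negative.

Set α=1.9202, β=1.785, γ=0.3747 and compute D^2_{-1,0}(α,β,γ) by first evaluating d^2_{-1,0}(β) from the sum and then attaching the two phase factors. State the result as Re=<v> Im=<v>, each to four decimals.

Split into d^2_{-1,0}(β=1.7850) × two z-phases.
c=cos(1.785000/2)=0.627467, s=sin(1.785000/2)=0.778643; N=√[1·6·2·2]=4.898979
Admissible k: 1..2 (factorial args all ≥0)
  k=1: (−1)^0·4.8990/(2)·0.6275^3·0.7786^1 = +0.471181
  k=2: (−1)^1·4.8990/(2)·0.6275^1·0.7786^3 = -0.725574
d^2_{-1,0}(1.7850) = +0.471181 -0.725574 = -0.254393
D = (-0.342338+0.939577i)·(-0.254393)·(+1.000000+0.000000i) = +0.087088-0.239022i

Re=0.0871 Im=-0.2390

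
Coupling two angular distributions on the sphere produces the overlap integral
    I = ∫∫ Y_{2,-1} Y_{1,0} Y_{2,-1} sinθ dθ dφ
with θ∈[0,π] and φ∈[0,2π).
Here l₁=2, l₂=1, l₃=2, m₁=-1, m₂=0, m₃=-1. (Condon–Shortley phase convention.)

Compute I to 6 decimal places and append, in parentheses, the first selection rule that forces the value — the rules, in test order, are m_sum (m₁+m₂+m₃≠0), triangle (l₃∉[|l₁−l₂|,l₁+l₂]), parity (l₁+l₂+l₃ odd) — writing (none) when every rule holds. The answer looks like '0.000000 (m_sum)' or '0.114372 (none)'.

0.000000 (m_sum)

m-sum = -1 + 0 − 1 = -2 ≠ 0 ⇒ I = 0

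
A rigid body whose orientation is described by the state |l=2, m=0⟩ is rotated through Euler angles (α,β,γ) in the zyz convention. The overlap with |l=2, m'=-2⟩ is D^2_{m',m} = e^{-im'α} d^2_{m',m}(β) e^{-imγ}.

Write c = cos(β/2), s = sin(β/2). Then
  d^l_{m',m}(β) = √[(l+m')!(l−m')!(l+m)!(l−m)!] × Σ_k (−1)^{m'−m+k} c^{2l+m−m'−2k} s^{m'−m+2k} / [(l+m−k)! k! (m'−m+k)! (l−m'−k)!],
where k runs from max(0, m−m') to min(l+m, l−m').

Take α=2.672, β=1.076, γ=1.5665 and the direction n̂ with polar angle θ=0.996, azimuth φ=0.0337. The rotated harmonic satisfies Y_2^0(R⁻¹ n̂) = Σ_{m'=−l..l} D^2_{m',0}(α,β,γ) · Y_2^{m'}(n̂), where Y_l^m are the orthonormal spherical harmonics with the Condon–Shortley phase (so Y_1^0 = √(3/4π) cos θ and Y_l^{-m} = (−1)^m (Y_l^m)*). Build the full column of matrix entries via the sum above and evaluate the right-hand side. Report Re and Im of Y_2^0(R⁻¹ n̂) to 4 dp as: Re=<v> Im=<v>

Re=-0.1723 Im=0.0000

Need the full column D^2_{m',0} for m'=−2..2 at α=2.6720, β=1.0760, γ=1.5665.
cos(β/2)=0.858735, sin(β/2)=0.512420
d^2_{-2,0}: single k=2 term ⇒ +0.474292;  D = +0.280044-0.382790i
d^2_{-1,0}: k∈[1..2] ⇒ +0.794839 -0.283017 = +0.511822;  D = -0.456419+0.231611i
d^2_{0,0}: k∈[0..2] ⇒ +0.543797 -0.774515 +0.068945 = -0.161773;  D = -0.161773+0.000000i
d^2_{1,0}: k∈[0..1] ⇒ -0.794839 +0.283017 = -0.511822;  D = +0.456419+0.231611i
d^2_{2,0}: single k=0 term ⇒ +0.474292;  D = +0.280044+0.382790i
Y_2^{m'}(θ=0.996,φ=0.0337) and Σ D·Y over m':
  (+0.2800-0.3828i)·(+0.2715-0.0183i)  (-0.4564+0.2316i)·(+0.3523-0.0119i)  (-0.1618+0.0000i)·(-0.0357+0.0000i)  (+0.4564+0.2316i)·(-0.3523-0.0119i)  (+0.2800+0.3828i)·(+0.2715+0.0183i)
Y_2^0(R⁻¹ n̂) = -0.172297+0.000000i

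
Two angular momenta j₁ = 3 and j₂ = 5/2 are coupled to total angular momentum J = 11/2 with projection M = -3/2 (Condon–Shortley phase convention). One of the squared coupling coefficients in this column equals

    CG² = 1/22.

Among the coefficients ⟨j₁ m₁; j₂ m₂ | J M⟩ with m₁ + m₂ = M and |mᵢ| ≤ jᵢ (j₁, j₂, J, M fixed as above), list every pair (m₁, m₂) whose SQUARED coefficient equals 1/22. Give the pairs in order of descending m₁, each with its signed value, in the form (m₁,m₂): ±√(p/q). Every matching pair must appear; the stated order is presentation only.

(1,-5/2): +√(1/22)

Admissible pairs with m₁+m₂ = M = -3/2: (-3,3/2), (-2,1/2), (-1,-1/2), (0,-3/2), (1,-5/2)
  (m₁,m₂)=(1,-5/2): CG² = 1/22, CG = +√(1/22)   ← matches the target
  (m₁,m₂)=(0,-3/2): CG² = 10/33, CG = +√(10/33)
  (m₁,m₂)=(-1,-1/2): CG² = 5/11, CG = +√(5/11)
  (m₁,m₂)=(-2,1/2): CG² = 2/11, CG = +√(2/11)
  (m₁,m₂)=(-3,3/2): CG² = 1/66, CG = +√(1/66)
Pairs with CG² = 1/22: (1,-5/2): +√(1/22)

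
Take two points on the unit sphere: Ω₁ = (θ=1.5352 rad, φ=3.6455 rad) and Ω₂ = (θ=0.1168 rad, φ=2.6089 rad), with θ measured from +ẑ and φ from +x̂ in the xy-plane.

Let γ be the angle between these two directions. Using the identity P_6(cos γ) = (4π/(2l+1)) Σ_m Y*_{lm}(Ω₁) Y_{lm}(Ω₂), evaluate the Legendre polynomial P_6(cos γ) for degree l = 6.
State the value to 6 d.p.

Term-by-term m-sum for l=6 (normalisation 4π/13 = 0.966644):
  term(m=-6) = +0.000001-0.000000i   from Y*(Ω₁)=-0.477896+0.056727i, Y(Ω₂)=-0.000001-0.000000i
  term(m=-5) = +0.000001-0.000002i   from Y*(Ω₁)=+0.048247-0.034594i, Y(Ω₂)=+0.000032-0.000016i
  term(m=-4) = +0.000122+0.000192i   from Y*(Ω₁)=+0.151003-0.316769i, Y(Ω₂)=-0.000344+0.000549i
  term(m=-3) = +0.000555-0.000018i   from Y*(Ω₁)=+0.004079+0.068972i, Y(Ω₂)=+0.000219-0.008035i
  term(m=-2) = -0.010395+0.018921i   from Y*(Ω₁)=+0.169658+0.268824i, Y(Ω₂)=+0.032881+0.059422i
  term(m=-1) = +0.013269+0.022430i   from Y*(Ω₁)=-0.063669-0.035106i, Y(Ω₂)=-0.308773-0.182034i
  term(m=+0) = -0.271201-0.000000i   from Y*(Ω₁)=-0.309424-0.000000i, Y(Ω₂)=+0.876469+0.000000i
  term(m=+1) = +0.013269-0.022430i   from Y*(Ω₁)=+0.063669-0.035106i, Y(Ω₂)=+0.308773-0.182034i
  term(m=+2) = -0.010395-0.018921i   from Y*(Ω₁)=+0.169658-0.268824i, Y(Ω₂)=+0.032881-0.059422i
  term(m=+3) = +0.000555+0.000018i   from Y*(Ω₁)=-0.004079+0.068972i, Y(Ω₂)=-0.000219-0.008035i
  term(m=+4) = +0.000122-0.000192i   from Y*(Ω₁)=+0.151003+0.316769i, Y(Ω₂)=-0.000344-0.000549i
  term(m=+5) = +0.000001+0.000002i   from Y*(Ω₁)=-0.048247-0.034594i, Y(Ω₂)=-0.000032-0.000016i
  term(m=+6) = +0.000001+0.000000i   from Y*(Ω₁)=-0.477896-0.056727i, Y(Ω₂)=-0.000001+0.000000i
Σ over m = -0.264097-0.000000i; ×(4π/13) → -0.255288-0.000000i. Real part: -0.255288

-0.255288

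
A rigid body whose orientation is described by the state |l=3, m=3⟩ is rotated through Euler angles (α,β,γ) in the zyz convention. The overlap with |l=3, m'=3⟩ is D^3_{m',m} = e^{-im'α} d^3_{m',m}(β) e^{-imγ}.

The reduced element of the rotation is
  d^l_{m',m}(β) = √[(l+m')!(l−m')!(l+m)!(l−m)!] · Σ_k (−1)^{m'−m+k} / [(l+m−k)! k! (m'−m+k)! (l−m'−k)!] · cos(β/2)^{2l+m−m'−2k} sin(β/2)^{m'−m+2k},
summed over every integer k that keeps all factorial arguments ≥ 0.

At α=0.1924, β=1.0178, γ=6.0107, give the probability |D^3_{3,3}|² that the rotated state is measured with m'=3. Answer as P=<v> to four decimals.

D^3_{3,3}(0.1924,1.0178,6.0107) = e^{-i·3·0.1924}·d^3_{3,3}(1.0178)·e^{-i·3·6.0107}. Compute d first:
c=cos(1.017800/2)=0.873281, s=sin(1.017800/2)=0.487217; N=√[720·1·720·1]=720.000000
k∈{0} keeps every argument non-negative
  k=0: (−1)^0·720.0000/(720)·0.8733^6·0.4872^0 = +0.443531
d^3_{3,3}(1.0178) = +0.443531
|D^3_{3,3}|² = |d^3_{3,3}(β)|² = (+0.443531)² = 0.196720 (the z-rotation phases have unit modulus)

P=0.1967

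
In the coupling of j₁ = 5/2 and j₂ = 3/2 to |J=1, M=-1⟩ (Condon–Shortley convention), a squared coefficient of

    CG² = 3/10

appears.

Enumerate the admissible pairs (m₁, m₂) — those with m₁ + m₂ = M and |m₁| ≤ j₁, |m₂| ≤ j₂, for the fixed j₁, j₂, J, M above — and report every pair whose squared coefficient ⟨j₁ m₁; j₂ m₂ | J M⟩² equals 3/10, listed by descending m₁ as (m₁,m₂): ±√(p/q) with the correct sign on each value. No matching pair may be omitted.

Admissible pairs with m₁+m₂ = M = -1: (-5/2,3/2), (-3/2,1/2), (-1/2,-1/2), (1/2,-3/2)
  (m₁,m₂)=(1/2,-3/2): CG² = 1/20, CG = +√(1/20)
  (m₁,m₂)=(-1/2,-1/2): CG² = 3/20, CG = −√(3/20)
  (m₁,m₂)=(-3/2,1/2): CG² = 3/10, CG = +√(3/10)   ← matches the target
  (m₁,m₂)=(-5/2,3/2): CG² = 1/2, CG = −√(1/2)
Pairs with CG² = 3/10: (-3/2,1/2): +√(3/10)

(-3/2,1/2): +√(3/10)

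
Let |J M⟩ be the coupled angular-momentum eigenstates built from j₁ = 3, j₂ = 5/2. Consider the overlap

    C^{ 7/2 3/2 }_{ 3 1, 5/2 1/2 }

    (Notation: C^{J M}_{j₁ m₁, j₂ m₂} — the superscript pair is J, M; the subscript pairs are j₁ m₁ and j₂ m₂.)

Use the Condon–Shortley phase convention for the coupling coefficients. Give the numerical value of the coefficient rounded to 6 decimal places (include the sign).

j₁+j₂−J=2  J+j₁−j₂=4  J−j₁+j₂=3  j₁+j₂+J+1=10
(j₁±m₁, j₂±m₂, J±M) = (4,2,3,2,5,2)
P² = 3072/35
sum k=0..2:
  [0] +1/48 = 1/48
  [1] −1/12 = -1/12
  [2] +1/96 = 1/96
S = -5/96
C² = P²·S² = 5/21 ; C = -0.487950

-0.487950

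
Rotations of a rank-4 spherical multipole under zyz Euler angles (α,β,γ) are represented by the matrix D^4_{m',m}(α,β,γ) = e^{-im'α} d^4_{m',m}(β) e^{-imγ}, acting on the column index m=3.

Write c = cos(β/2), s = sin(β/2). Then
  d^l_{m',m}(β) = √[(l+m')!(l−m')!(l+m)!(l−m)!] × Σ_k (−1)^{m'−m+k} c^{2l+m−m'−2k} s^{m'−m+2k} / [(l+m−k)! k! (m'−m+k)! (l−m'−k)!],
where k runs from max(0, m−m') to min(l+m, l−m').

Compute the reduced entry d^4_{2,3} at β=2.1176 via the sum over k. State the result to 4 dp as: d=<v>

d^4_{2,3}(β=2.1176) via the finite sum:
With c≡cos(β/2)=0.489919 and s≡sin(β/2)=0.871768, N=[720·2·5040·1]^{1/2}=2693.993318
k∈{1,2} keeps every argument non-negative
  k=1: (−1)^0·2693.9933/(720)·0.4899^7·0.8718^1 = +0.022097
  k=2: (−1)^1·2693.9933/(240)·0.4899^5·0.8718^3 = -0.209898
d^4_{2,3}(2.1176) = +0.022097 -0.209898 = -0.187801

d=-0.1878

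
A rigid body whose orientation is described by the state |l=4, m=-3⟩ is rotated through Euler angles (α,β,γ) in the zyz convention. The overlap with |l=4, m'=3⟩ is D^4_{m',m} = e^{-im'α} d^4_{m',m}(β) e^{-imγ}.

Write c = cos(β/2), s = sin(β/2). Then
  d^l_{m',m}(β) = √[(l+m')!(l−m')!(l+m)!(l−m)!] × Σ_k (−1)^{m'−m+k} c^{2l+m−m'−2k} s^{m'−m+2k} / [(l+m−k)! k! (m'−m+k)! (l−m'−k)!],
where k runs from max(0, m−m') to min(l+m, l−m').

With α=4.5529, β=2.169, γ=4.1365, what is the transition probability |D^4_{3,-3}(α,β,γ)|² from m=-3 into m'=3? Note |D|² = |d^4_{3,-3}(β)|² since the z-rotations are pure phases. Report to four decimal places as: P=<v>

Split into d^4_{3,-3}(β=2.1690) × two z-phases.
Half-angle: c=0.467355, s=0.884070. N=√(5040·1·1·5040)=5040.000000
k: max(0,(-3)−(3))=0 … min(4+(-3),4−(3))=1
  k=0: (−1)^6·5040.0000/(720)·0.4674^2·0.8841^6 = +0.729980
  k=1: (−1)^7·5040.0000/(5040)·0.4674^0·0.8841^8 = -0.373158
d^4_{3,-3}(2.1690) = +0.729980 -0.373158 = +0.356822
|D^4_{3,-3}|² = |d^4_{3,-3}(β)|² = (+0.356822)² = 0.127322 (the z-rotation phases have unit modulus)

P=0.1273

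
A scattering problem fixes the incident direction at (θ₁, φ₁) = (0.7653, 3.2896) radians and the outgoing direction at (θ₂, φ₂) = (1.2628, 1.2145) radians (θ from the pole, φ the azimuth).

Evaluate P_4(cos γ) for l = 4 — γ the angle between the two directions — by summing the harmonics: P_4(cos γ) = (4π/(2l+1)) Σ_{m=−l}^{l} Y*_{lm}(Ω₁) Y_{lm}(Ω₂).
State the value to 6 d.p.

Term-by-term m-sum for l=4 (normalisation 4π/9 = 1.396263):
  m=-4: Y*=+0.084574+0.056876i  Y=+0.052951+0.361071i  product -0.016058+0.033549i
  m=-3: Y*=-0.271000-0.128916i  Y=-0.287861+0.157973i  product +0.098376-0.005701i
  m=-2: Y*=+0.405492+0.123665i  Y=+0.081992+0.070845i  product +0.024486+0.038867i
  m=-1: Y*=-0.149764-0.022329i  Y=-0.112345+0.301856i  product +0.023565-0.042698i
  m=+0: Y*=-0.331681-0.000000i  Y=+0.056976+0.000000i  product -0.018898-0.000000i
  m=+1: Y*=+0.149764-0.022329i  Y=+0.112345+0.301856i  product +0.023565+0.042698i
  m=+2: Y*=+0.405492-0.123665i  Y=+0.081992-0.070845i  product +0.024486-0.038867i
  m=+3: Y*=+0.271000-0.128916i  Y=+0.287861+0.157973i  product +0.098376+0.005701i
  m=+4: Y*=+0.084574-0.056876i  Y=+0.052951-0.361071i  product -0.016058-0.033549i
Σ over m = +0.241840+0.000000i; ×(4π/9) → +0.337672+0.000000i. Real part: 0.337672

0.337672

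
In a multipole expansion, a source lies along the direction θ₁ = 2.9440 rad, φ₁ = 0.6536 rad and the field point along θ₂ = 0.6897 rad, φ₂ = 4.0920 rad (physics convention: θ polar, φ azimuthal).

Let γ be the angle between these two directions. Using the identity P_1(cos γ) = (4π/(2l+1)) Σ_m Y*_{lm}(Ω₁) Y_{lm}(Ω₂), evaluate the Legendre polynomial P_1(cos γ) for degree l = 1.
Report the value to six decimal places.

Summing Y*_{l m}(θ₁,φ₁)·Y_{l m}(θ₂,φ₂) over m ∈ [−1, 1]; prefactor 4π/(2·1+1) = 4.188790:
  [-1]  conj(Y_{1,-1})(Ω₁) = 0.05385 + 0.04124j ; Y_{1,-1}(Ω₂) = -0.12780 + 0.17887j ; Δ = -0.01426 + 0.00436j
  [+0]  conj(Y_{1,0})(Ω₁) = -0.47910 + 0.00000j ; Y_{1,0}(Ω₂) = 0.37693 + 0.00000j ; Δ = -0.18058 + 0.00000j
  [+1]  conj(Y_{1,1})(Ω₁) = -0.05385 + 0.04124j ; Y_{1,1}(Ω₂) = 0.12780 + 0.17887j ; Δ = -0.01426 - 0.00436j
Accumulated sum -0.20910 + 0.00000j; after 4π/(2l+1) scaling, -0.87588 + 0.00000j ⇒ P_1 = -0.875877

-0.875877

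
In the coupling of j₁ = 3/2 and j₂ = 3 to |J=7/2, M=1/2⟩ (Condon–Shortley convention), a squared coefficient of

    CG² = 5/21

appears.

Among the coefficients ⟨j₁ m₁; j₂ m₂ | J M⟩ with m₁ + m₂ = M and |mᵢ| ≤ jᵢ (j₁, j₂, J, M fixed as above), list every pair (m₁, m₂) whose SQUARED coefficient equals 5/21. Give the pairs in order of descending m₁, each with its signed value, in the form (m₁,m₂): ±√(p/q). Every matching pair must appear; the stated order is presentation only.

(-3/2,2): −√(5/21)

Admissible pairs with m₁+m₂ = M = 1/2: (-3/2,2), (-1/2,1), (1/2,0), (3/2,-1)
  (m₁,m₂)=(3/2,-1): CG² = 8/21, CG = +√(8/21)
  (m₁,m₂)=(1/2,0): CG² = 2/21, CG = +√(2/21)
  (m₁,m₂)=(-1/2,1): CG² = 2/7, CG = −√(2/7)
  (m₁,m₂)=(-3/2,2): CG² = 5/21, CG = −√(5/21)   ← matches the target
Pairs with CG² = 5/21: (-3/2,2): −√(5/21)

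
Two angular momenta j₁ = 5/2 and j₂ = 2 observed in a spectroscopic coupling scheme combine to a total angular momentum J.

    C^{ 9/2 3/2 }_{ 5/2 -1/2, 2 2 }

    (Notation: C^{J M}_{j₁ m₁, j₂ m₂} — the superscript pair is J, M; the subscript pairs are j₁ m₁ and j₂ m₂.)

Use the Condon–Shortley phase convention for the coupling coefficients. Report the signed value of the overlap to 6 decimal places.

√[10·0!5!4!/10! · 2!3!4!0!6!3!] = √(69120/7)
  +(−1)^0/∏(0,0,3,4,2,0)! = 1/288  (running 1/288)
⟨..|..⟩ = √(69120/7)·(1/288) = +0.345033

+0.345033  (= +√(5/42))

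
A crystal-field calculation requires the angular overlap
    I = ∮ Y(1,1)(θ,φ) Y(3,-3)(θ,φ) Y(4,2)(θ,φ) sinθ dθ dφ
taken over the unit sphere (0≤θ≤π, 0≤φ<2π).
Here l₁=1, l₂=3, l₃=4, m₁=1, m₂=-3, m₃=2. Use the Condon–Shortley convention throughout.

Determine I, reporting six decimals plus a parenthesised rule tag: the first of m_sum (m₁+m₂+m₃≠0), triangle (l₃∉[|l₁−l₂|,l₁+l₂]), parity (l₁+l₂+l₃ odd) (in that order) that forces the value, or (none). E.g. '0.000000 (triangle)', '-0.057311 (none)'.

0.061558 (none)

m-sum 0 ✓  L=8 even ✓  2≤4≤4 ✓
Π(2lᵢ+1) = 3×7×9 = 189
triangle coeff Δ(1,3,4) = 1/252
Σ_t [0,0]: t=0:+1/36 = 1/36
(3j)²=4/63 [(1 3 4; 0 0 0)], sign=+1
Σ_t [0,0]: t=0:+1/1440 = 1/1440
(3j)²=1/252 [(1 3 4; 1 -3 2)], sign=+1
⇒ 4πI² = 1/21
I = (+1)√(1/21/(4π)) = 0.06155813
No selection rule forces the value: the integral is nonzero (none).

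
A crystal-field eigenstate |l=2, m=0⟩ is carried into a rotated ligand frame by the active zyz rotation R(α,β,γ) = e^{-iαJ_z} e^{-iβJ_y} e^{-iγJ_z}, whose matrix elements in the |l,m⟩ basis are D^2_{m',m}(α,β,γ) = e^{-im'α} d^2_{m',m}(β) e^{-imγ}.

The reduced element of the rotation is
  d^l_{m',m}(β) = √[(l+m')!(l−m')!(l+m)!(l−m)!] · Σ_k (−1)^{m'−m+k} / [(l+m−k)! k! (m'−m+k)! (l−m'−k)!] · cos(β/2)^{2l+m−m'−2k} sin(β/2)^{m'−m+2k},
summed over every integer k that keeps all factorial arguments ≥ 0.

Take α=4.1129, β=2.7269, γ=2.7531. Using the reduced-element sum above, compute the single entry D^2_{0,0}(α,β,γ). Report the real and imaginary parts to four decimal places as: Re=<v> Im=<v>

Re=0.7565 Im=0.0000

Split into d^2_{0,0}(β=2.7269) × two z-phases.
c=cos(2.726900/2)=0.205864, s=sin(2.726900/2)=0.978581; N=√[2·2·2·2]=4.000000
k: max(0,(0)−(0))=0 … min(2+(0),2−(0))=2
  k=0: (−1)^0·4.0000/(4)·0.2059^4·0.9786^0 = +0.001796
  k=1: (−1)^1·4.0000/(1)·0.2059^2·0.9786^2 = -0.162335
  k=2: (−1)^2·4.0000/(4)·0.2059^0·0.9786^4 = +0.917036
d^2_{0,0}(2.7269) = +0.001796 -0.162335 +0.917036 = +0.756497
Attach z-rotation phases: D = e^{-i(0)(4.1129)}·(+0.756497)·e^{-i(0)(2.7531)} = +0.756497+0.000000i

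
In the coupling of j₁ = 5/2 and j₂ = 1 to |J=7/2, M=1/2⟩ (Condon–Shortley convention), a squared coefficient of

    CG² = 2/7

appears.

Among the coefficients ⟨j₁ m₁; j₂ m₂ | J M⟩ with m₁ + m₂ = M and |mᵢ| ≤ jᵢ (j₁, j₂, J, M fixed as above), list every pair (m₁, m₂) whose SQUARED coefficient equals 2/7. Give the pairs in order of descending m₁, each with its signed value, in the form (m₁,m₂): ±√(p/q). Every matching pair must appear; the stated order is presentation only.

Admissible pairs with m₁+m₂ = M = 1/2: (-1/2,1), (1/2,0), (3/2,-1)
  (m₁,m₂)=(3/2,-1): CG² = 1/7, CG = +√(1/7)
  (m₁,m₂)=(1/2,0): CG² = 4/7, CG = +√(4/7)
  (m₁,m₂)=(-1/2,1): CG² = 2/7, CG = +√(2/7)   ← matches the target
Pairs with CG² = 2/7: (-1/2,1): +√(2/7)

(-1/2,1): +√(2/7)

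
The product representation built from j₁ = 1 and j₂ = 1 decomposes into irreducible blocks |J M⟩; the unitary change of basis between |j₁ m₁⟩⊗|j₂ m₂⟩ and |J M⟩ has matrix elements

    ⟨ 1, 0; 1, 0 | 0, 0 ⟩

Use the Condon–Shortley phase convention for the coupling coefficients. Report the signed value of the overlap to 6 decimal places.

-0.577350  (= −√(1/3))

√[1·2!0!0!/3! · 1!1!1!1!0!0!] = √(1/3)
  +(−1)^1/∏(1,1,0,0,0,0)! = -1  (running -1)
⟨..|..⟩ = √(1/3)·(-1) = -0.577350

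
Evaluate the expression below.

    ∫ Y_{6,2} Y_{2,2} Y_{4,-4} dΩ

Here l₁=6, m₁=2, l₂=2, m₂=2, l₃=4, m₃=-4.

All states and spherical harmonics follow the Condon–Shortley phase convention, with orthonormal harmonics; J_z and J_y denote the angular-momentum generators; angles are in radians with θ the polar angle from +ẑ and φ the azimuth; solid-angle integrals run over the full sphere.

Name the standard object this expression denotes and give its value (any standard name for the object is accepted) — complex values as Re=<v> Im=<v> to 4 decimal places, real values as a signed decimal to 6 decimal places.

This is a Gaunt coefficient — the integral of a triple product of spherical harmonics over the sphere.
Rules hold: Σm=0, L=12 even, 4≤4≤8.
N = 13·5·9 = 585
Δ = 4!·8!·0!/13! = 1/6435
Racah Σ t=2..2: t=2:+1/2304 = 1/2304
⇒ 3j(6 2 4; 0 0 0)² = 5/143, sgn +1
Racah Σ t=4..4: t=4:+1/967680 = 1/967680
⇒ 3j(6 2 4; 2 2 -4)² = 1/6435, sgn +1
4πI² = N·(3j₀)²·(3jₘ)² = 5/1573
I = +1·√(0.00317864/4π) = 0.01590434

Gaunt coefficient, +0.015904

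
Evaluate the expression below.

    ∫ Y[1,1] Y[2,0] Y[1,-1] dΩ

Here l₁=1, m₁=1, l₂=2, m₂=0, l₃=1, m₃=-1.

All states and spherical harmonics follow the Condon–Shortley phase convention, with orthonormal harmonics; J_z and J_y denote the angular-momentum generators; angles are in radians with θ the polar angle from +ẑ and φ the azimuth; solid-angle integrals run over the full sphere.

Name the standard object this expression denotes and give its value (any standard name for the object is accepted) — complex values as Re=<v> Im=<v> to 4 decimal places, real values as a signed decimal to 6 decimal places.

Gaunt coefficient, +0.126157

This is a Gaunt coefficient — the integral of a triple product of spherical harmonics over the sphere.
m-sum 0 ✓  L=4 even ✓  1≤1≤3 ✓
Π(2lᵢ+1) = 3×5×3 = 45
triangle coeff Δ(1,2,1) = 1/30
Σ_t [1,1]: t=1:−1/1 = -1/1
(3j)²=2/15 [(1 2 1; 0 0 0)], sign=+1
Σ_t [0,0]: t=0:+1/4 = 1/4
(3j)²=1/30 [(1 2 1; 1 0 -1)], sign=+1
⇒ 4πI² = 1/5
I = (+1)√(1/5/(4π)) = 0.12615663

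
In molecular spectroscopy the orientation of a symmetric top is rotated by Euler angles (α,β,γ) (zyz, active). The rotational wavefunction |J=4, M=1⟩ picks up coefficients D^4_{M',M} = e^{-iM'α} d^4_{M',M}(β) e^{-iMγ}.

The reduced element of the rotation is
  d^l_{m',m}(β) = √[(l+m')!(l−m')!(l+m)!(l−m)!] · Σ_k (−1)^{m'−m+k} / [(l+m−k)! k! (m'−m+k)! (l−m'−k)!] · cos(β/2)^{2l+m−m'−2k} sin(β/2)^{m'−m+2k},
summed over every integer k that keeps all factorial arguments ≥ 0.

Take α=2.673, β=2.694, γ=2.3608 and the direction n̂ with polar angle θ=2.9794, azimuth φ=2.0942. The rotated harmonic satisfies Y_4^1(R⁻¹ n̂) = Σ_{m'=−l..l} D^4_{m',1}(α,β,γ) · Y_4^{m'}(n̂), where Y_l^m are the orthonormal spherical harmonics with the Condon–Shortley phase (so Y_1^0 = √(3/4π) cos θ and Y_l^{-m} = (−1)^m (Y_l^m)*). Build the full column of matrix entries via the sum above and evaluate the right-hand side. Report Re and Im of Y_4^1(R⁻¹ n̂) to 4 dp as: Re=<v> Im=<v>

Need the full column D^4_{m',1} for m'=−4..4 at α=2.6730, β=2.6940, γ=2.3608.
cos(β/2)=0.221933, sin(β/2)=0.975062
d^4_{-4,1}: single k=5 term ⇒ +0.072097;  D = -0.033115+0.064042i
d^4_{-3,1}: k∈[4..5] ⇒ +0.029009 -0.335975 = -0.306966;  D = -0.248941+0.179601i
d^4_{-2,1}: k∈[3..5] ⇒ +0.007059 -0.204377 +0.789012 = +0.591693;  D = -0.584472+0.092160i
d^4_{-1,1}: k∈[2..5] ⇒ +0.001136 -0.065786 +0.634933 -0.817067 = -0.246785;  D = -0.234855-0.075801i
d^4_{0,1}: k∈[1..4] ⇒ +0.000116 -0.013393 +0.258519 -0.831691 = -0.586449;  D = +0.416588+0.412768i
d^4_{1,1}: k∈[0..3] ⇒ +0.000006 -0.001704 +0.065786 -0.423289 = -0.359200;  D = -0.113473-0.340806i
d^4_{2,1}: k∈[0..2] ⇒ -0.000110 +0.010588 -0.136251 = -0.125773;  D = -0.018445+0.124413i
d^4_{3,1}: k∈[0..1] ⇒ +0.000902 -0.029009 = -0.028107;  D = +0.016235-0.022945i
d^4_{4,1}: single k=0 term ⇒ -0.003735;  D = -0.003302+0.001746i
Y_4^{m'}(θ=2.9794,φ=2.0942) and Σ D·Y over m':
  (-0.0331+0.0640i)·(-0.0002-0.0003i)  (-0.2489+0.1796i)·(-0.0052-0.0000i)  (-0.5845+0.0922i)·(-0.0254+0.0439i)  (-0.2349-0.0758i)·(+0.1439+0.2493i)  (+0.4166+0.4128i)·(+0.7385+0.0000i)  (-0.1135-0.3408i)·(-0.1439+0.2493i)  (-0.0184+0.1244i)·(-0.0254-0.0439i)  (+0.0162-0.0229i)·(+0.0052-0.0000i)  (-0.0033+0.0017i)·(-0.0002+0.0003i)
Y_4^1(R⁻¹ n̂) = +0.412150+0.224681i

Re=0.4122 Im=0.2247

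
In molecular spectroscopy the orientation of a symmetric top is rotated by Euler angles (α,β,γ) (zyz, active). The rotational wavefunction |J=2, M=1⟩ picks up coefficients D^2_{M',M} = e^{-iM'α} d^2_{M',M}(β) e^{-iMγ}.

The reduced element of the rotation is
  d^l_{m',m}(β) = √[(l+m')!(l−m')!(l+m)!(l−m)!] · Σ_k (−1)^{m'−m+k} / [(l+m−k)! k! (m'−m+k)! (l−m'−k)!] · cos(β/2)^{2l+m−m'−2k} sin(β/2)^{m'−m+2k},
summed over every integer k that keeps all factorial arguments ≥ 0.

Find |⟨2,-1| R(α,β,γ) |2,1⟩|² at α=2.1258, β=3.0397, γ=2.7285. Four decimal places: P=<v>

P=0.9743

Split into d^2_{-1,1}(β=3.0397) × two z-phases.
c=cos(3.039700/2)=0.050924, s=sin(3.039700/2)=0.998703; N=√[1·6·6·1]=6.000000
k: max(0,(1)−(-1))=2 … min(2+(1),2−(-1))=3
  k=2: (−1)^0·6.0000/(2)·0.0509^2·0.9987^2 = +0.007760
  k=3: (−1)^1·6.0000/(6)·0.0509^0·0.9987^4 = -0.994820
d^2_{-1,1}(3.0397) = +0.007760 -0.994820 = -0.987060
|D^2_{-1,1}|² = |d^2_{-1,1}(β)|² = (-0.987060)² = 0.974288 (the z-rotation phases have unit modulus)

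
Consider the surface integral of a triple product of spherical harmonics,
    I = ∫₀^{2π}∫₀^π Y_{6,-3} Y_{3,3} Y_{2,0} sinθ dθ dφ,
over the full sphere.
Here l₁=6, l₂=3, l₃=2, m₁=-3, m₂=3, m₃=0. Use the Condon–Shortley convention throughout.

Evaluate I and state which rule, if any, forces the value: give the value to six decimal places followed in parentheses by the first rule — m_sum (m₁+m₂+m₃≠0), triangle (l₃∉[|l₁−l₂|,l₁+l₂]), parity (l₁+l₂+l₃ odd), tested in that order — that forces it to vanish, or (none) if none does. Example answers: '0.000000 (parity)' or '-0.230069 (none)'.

triangle: need 3≤l₃≤9, have 2; I=0

0.000000 (triangle)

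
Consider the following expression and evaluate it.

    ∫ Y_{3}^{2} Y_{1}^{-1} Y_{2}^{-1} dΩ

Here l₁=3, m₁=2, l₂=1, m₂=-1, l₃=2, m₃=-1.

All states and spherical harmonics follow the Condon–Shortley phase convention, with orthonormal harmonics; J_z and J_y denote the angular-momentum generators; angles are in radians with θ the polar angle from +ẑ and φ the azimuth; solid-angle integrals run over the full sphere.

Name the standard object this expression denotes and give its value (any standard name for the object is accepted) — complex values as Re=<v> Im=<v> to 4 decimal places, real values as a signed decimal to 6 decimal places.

Gaunt coefficient, +0.261169

This is a Gaunt coefficient — the integral of a triple product of spherical harmonics over the sphere.
Rules hold: Σm=0, L=6 even, 2≤2≤4.
N = 7·3·5 = 105
Δ = 2!·4!·0!/7! = 1/105
Racah Σ t=1..1: t=1:−1/4 = -1/4
⇒ 3j(3 1 2; 0 0 0)² = 3/35, sgn -1
Racah Σ t=0..0: t=0:+1/12 = 1/12
⇒ 3j(3 1 2; 2 -1 -1)² = 2/21, sgn -1
4πI² = N·(3j₀)²·(3jₘ)² = 6/7
I = +1·√(0.857143/4π) = 0.26116903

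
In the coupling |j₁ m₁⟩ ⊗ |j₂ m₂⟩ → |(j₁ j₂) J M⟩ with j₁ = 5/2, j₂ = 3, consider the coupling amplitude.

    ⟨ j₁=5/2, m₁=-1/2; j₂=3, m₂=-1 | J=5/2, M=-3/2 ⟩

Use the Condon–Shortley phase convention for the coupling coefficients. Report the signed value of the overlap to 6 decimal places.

j₁+j₂−J=3  J+j₁−j₂=2  J−j₁+j₂=3  j₁+j₂+J+1=9
(j₁±m₁, j₂±m₂, J±M) = (2,3,2,4,1,4)
P² = 576/35
sum k=1..2:
  [1] −1/8 = -1/8
  [2] +1/12 = 1/12
S = -1/24
C² = P²·S² = 1/35 ; C = -0.169031

−√(1/35) ≈ -0.169031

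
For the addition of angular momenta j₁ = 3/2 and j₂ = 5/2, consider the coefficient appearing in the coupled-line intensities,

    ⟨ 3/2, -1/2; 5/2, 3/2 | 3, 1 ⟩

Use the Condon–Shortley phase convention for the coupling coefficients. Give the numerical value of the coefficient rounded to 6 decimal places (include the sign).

triangle: 1!*2!*4!/8! = 48/40320
(j±m)!: 1!*2!*4!*1!*4!*2! = 2304
prefactor² = (2J+1)*Δ*N² = 96/5
  k=0: +1/(0!*1!*2!*4!*0!*0!) = 1/48
  k=1: −1/(1!*0!*1!*3!*1!*1!) = -1/6
Σ = -7/48  ⇒  CG² = 96/5*(-7/48)² = 49/120
CG = −√(49/120) = -0.639010

−√(49/120) ≈ -0.639010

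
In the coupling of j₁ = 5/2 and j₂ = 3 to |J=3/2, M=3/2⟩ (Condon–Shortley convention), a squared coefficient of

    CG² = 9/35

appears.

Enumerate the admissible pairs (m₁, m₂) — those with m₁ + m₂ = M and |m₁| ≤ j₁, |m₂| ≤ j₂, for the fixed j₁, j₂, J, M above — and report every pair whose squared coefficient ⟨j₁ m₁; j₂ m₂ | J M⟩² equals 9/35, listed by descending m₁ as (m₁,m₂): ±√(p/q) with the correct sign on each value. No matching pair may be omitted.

Admissible pairs with m₁+m₂ = M = 3/2: (-3/2,3), (-1/2,2), (1/2,1), (3/2,0), (5/2,-1)
  (m₁,m₂)=(5/2,-1): CG² = 1/14, CG = +√(1/14)
  (m₁,m₂)=(3/2,0): CG² = 6/35, CG = −√(6/35)
  (m₁,m₂)=(1/2,1): CG² = 9/35, CG = +√(9/35)   ← matches the target
  (m₁,m₂)=(-1/2,2): CG² = 2/7, CG = −√(2/7)
  (m₁,m₂)=(-3/2,3): CG² = 3/14, CG = +√(3/14)
Pairs with CG² = 9/35: (1/2,1): +√(9/35)

(1/2,1): +√(9/35)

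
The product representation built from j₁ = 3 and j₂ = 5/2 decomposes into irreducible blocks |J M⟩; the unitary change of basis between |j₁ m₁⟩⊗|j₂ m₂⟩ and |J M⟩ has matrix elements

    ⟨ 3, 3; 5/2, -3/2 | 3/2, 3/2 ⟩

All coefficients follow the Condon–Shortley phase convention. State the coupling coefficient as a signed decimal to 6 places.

j₁+j₂−J=4  J+j₁−j₂=2  J−j₁+j₂=1  j₁+j₂+J+1=8
(j₁±m₁, j₂±m₂, J±M) = (6,0,1,4,3,0)
P² = 3456/7
sum k=0..0:
  [0] +1/48 = 1/48
S = 1/48
C² = P²·S² = 3/14 ; C = +0.462910

+√(3/14) = +0.462910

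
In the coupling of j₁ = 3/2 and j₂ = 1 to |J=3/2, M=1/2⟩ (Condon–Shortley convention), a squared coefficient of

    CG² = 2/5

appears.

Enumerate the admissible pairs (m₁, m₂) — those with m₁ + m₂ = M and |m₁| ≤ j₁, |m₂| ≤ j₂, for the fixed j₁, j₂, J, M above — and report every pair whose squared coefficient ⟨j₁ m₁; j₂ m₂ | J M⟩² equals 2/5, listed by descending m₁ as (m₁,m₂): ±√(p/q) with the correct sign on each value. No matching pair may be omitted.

(3/2,-1): +√(2/5)

Admissible pairs with m₁+m₂ = M = 1/2: (-1/2,1), (1/2,0), (3/2,-1)
  (m₁,m₂)=(3/2,-1): CG² = 2/5, CG = +√(2/5)   ← matches the target
  (m₁,m₂)=(1/2,0): CG² = 1/15, CG = +√(1/15)
  (m₁,m₂)=(-1/2,1): CG² = 8/15, CG = −√(8/15)
Pairs with CG² = 2/5: (3/2,-1): +√(2/5)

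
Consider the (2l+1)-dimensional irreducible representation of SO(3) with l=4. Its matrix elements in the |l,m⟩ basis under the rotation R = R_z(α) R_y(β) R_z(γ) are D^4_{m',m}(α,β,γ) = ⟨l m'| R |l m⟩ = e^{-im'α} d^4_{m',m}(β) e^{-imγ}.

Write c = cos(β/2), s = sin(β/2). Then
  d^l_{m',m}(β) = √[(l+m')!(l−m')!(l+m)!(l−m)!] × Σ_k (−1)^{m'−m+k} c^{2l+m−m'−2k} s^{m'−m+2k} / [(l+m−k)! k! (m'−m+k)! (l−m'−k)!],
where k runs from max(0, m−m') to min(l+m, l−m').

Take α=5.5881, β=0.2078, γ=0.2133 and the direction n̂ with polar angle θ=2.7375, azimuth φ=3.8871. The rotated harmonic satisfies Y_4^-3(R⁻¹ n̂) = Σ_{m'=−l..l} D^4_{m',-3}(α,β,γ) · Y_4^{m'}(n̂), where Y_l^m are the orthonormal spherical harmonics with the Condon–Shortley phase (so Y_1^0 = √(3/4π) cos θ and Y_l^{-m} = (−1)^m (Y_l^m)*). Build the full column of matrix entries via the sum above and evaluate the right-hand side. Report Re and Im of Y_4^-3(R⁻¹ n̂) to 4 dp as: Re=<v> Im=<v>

Need the full column D^4_{m',-3} for m'=−4..4 at α=5.5881, β=0.2078, γ=0.2133.
cos(β/2)=0.994607, sin(β/2)=0.103713
d^4_{-4,-3}: single k=1 term ⇒ +0.282449;  D = -0.152334-0.237848i
d^4_{-3,-3}: k∈[0..1] ⇒ +0.957664 -0.072891 = +0.884772;  D = +0.110695-0.877820i
d^4_{-2,-3}: k∈[0..1] ⇒ -0.373645 +0.012188 = -0.361457;  D = -0.264407+0.246454i
d^4_{-1,-3}: k∈[0..1] ⇒ +0.082651 -0.001498 = +0.081153;  D = +0.081030-0.004476i
d^4_{0,-3}: k∈[0..1] ⇒ -0.012848 +0.000140 = -0.012708;  D = -0.010194-0.007588i
d^4_{1,-3}: k∈[0..1] ⇒ +0.001498 -0.000010 = +0.001488;  D = +0.000348+0.001447i
d^4_{2,-3}: k∈[0..1] ⇒ -0.000133 +0.000000 = -0.000132;  D = +0.000059-0.000118i
d^4_{3,-3}: k∈[0..1] ⇒ +0.000009 -0.000000 = +0.000009;  D = -0.000008+0.000003i
d^4_{4,-3}: single k=0 term ⇒ -0.000000;  D = +0.000000+0.000000i
Y_4^{m'}(θ=2.7375,φ=3.8871) and Σ D·Y over m':
  (-0.1523-0.2378i)·(-0.0104-0.0017i)  (+0.1107-0.8778i)·(-0.0432-0.0550i)  (-0.2644+0.2465i)·(+0.0203-0.2535i)  (+0.0810-0.0045i)·(+0.3667-0.3385i)  (-0.0102-0.0076i)·(+0.2806+0.0000i)  (+0.0003+0.0014i)·(-0.3667-0.3385i)  (+0.0001-0.0001i)·(+0.0203+0.2535i)  (-0.0000+0.0000i)·(+0.0432-0.0550i)  (+0.0000+0.0000i)·(-0.0104+0.0017i)
Y_4^-3(R⁻¹ n̂) = +0.030963+0.074768i

Re=0.0310 Im=0.0748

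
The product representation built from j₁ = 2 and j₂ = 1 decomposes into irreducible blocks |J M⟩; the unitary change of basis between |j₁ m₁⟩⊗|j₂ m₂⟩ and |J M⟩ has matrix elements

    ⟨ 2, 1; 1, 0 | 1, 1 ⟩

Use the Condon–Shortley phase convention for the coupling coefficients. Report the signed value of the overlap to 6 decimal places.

−√(3/10) = -0.547723

triangle: 2!*2!*0!/5! = 4/120
(j±m)!: 3!*1!*1!*1!*2!*0! = 12
prefactor² = (2J+1)*Δ*N² = 6/5
  k=1: −1/(1!*1!*0!*0!*2!*0!) = -1/2
Σ = -1/2  ⇒  CG² = 6/5*(-1/2)² = 3/10
CG = −√(3/10) = -0.547723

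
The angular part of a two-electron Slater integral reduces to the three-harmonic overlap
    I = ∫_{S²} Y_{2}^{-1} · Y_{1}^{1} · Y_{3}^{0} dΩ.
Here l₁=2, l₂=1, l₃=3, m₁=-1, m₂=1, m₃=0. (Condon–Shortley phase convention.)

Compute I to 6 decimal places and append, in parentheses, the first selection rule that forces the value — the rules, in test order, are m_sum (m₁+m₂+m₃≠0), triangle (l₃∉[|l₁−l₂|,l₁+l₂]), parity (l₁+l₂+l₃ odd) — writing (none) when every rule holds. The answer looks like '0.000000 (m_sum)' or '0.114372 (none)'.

m-sum 0 ✓  L=6 even ✓  1≤3≤3 ✓
Π(2lᵢ+1) = 5×3×7 = 105
triangle coeff Δ(2,1,3) = 1/105
Σ_t [0,0]: t=0:+1/4 = 1/4
(3j)²=3/35 [(2 1 3; 0 0 0)], sign=-1
Σ_t [0,0]: t=0:+1/12 = 1/12
(3j)²=1/35 [(2 1 3; -1 1 0)], sign=-1
⇒ 4πI² = 9/35
I = (+1)√(9/35/(4π)) = 0.14304817
No selection rule forces the value: the integral is nonzero (none).

0.143048 (none)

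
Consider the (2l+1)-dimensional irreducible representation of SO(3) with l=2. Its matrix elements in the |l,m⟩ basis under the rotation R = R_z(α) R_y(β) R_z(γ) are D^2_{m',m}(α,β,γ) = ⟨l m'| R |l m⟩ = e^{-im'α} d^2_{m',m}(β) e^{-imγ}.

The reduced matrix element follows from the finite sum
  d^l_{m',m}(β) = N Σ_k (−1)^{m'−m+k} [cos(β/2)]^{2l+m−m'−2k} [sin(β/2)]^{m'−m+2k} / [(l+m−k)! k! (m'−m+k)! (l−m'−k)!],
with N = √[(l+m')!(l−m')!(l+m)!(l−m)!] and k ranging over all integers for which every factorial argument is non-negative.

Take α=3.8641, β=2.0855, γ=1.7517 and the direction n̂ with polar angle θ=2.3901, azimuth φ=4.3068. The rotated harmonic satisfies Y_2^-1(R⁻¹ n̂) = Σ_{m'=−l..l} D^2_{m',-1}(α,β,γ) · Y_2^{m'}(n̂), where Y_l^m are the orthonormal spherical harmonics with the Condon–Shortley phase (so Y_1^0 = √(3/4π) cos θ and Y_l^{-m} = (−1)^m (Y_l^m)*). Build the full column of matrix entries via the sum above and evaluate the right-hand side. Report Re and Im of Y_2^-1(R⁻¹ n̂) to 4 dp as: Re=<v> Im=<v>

Re=0.1579 Im=0.2629

Need the full column D^2_{m',-1} for m'=−2..2 at α=3.8641, β=2.0855, γ=1.7517.
cos(β/2)=0.503847, sin(β/2)=0.863793
d^2_{-2,-1}: single k=1 term ⇒ +0.220971;  D = -0.220635-0.012174i
d^2_{-1,-1}: k∈[0..1] ⇒ +0.064446 -0.568248 = -0.503802;  D = -0.395707+0.311820i
d^2_{0,-1}: k∈[0..1] ⇒ -0.270633 +0.795432 = +0.524799;  D = -0.094421+0.516235i
d^2_{1,-1}: k∈[0..1] ⇒ +0.568248 -0.556723 = +0.011525;  D = -0.005941-0.009876i
d^2_{2,-1}: single k=0 term ⇒ -0.649468;  D = -0.619163-0.196074i
Y_2^{m'}(θ=2.3901,φ=4.3068) and Σ D·Y over m':
  (-0.2206-0.0122i)·(-0.1240-0.1306i)  (-0.3957+0.3118i)·(+0.1521-0.3541i)  (-0.0944+0.5162i)·(+0.1898+0.0000i)  (-0.0059-0.0099i)·(-0.1521-0.3541i)  (-0.6192-0.1961i)·(-0.1240+0.1306i)
Y_2^-1(R⁻¹ n̂) = +0.157877+0.262896i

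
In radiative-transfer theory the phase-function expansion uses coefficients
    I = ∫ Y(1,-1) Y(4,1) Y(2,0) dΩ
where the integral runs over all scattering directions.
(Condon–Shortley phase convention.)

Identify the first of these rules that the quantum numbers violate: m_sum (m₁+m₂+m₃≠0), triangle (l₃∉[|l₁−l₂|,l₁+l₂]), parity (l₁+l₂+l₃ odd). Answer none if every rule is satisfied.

triangle

azimuthal sum: -1 + 1 + 0 = 0  ✓
l₃ must lie in [3,5]; have l₃=2  ✗
L = 1 + 4 + 2 = 7 (odd)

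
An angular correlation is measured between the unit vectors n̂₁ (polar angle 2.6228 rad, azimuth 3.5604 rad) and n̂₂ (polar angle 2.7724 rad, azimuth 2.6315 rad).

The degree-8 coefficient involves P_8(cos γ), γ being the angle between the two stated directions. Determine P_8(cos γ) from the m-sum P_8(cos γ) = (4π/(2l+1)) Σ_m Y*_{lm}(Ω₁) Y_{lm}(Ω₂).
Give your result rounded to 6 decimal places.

Term-by-term m-sum for l=8 (normalisation 4π/17 = 0.739198):
  m=-8: Y*=-0.001842-0.000390i  Y=-0.000088-0.000120i  product +0.000000+0.000000i
  m=-7: Y*=-0.012902+0.002749i  Y=-0.001393-0.000637i  product +0.000020+0.000004i
  m=-6: Y*=-0.046650+0.033924i  Y=-0.009981+0.000811i  product +0.000438-0.000376i
  m=-5: Y*=-0.087901+0.152375i  Y=-0.038712+0.025983i  product -0.000556-0.008183i
  m=-4: Y*=-0.039134+0.373369i  Y=-0.071540+0.140985i  product -0.049840-0.032228i
  m=-3: Y*=+0.159346+0.490059i  Y=+0.015335+0.378275i  product -0.182933+0.067792i
  m=-2: Y*=+0.206545+0.229325i  Y=+0.299208+0.487352i  product -0.049962+0.169276i
  m=-1: Y*=-0.221037-0.098393i  Y=+0.295835+0.165514i  product -0.049105-0.065693i
  m=+0: Y*=-0.404190-0.000000i  Y=-0.357378+0.000000i  product +0.144449+0.000000i
  m=+1: Y*=+0.221037-0.098393i  Y=-0.295835+0.165514i  product -0.049105+0.065693i
  m=+2: Y*=+0.206545-0.229325i  Y=+0.299208-0.487352i  product -0.049962-0.169276i
  m=+3: Y*=-0.159346+0.490059i  Y=-0.015335+0.378275i  product -0.182933-0.067792i
  m=+4: Y*=-0.039134-0.373369i  Y=-0.071540-0.140985i  product -0.049840+0.032228i
  m=+5: Y*=+0.087901+0.152375i  Y=+0.038712+0.025983i  product -0.000556+0.008183i
  m=+6: Y*=-0.046650-0.033924i  Y=-0.009981-0.000811i  product +0.000438+0.000376i
  m=+7: Y*=+0.012902+0.002749i  Y=+0.001393-0.000637i  product +0.000020-0.000004i
  m=+8: Y*=-0.001842+0.000390i  Y=-0.000088+0.000120i  product +0.000000-0.000000i
Accumulated sum -0.519429+0.000000i; after 4π/(2l+1) scaling, -0.383961+0.000000i ⇒ P_8 = -0.383961

-0.383961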